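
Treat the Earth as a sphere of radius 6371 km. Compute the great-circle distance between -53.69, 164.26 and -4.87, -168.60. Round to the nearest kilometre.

Δλ = -168.60 − 164.26 = -332.86°; wrapped into (−180°, 180°]: 27.14°.
Δφ = -4.87 − -53.69 = 48.82°.
a = sin²(Δφ/2) + cos φ₁ · cos φ₂ · sin²(Δλ/2) = 0.203269.
c = 2·atan2(√a, √(1−a)) = 0.93544 rad → d = 6371·c ≈ 5959.70 km.

5960 km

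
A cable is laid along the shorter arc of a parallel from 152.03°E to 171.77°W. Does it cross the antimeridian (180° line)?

Yes

Naïve |-171.77 − 152.03| = 323.8° > 180°, so the shorter arc goes the other way round — across 180°.
Signed shortest Δλ = ((-171.77 − 152.03 + 180) mod 360) − 180 = 36.2°.
Going east by 36.2° from +152.03° passes through 180° before reaching -171.77°.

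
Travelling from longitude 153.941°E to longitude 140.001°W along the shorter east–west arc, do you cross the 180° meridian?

Naïve |-140.001 − 153.941| = 293.942° > 180°, so the shorter arc goes the other way round — across 180°.
Signed shortest Δλ = ((-140.001 − 153.941 + 180) mod 360) − 180 = 66.058°.
Going east by 66.058° from +153.941° passes through 180° before reaching -140.001°.

Yes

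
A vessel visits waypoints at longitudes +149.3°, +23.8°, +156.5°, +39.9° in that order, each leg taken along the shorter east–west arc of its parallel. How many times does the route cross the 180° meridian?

0

Leg 1: +149.3° → +23.8°, shortest Δλ = -125.5° (west) — does not cross 180°.
Leg 2: +23.8° → +156.5°, shortest Δλ = 132.7° (east) — does not cross 180°.
Leg 3: +156.5° → +39.9°, shortest Δλ = -116.6° (west) — does not cross 180°.
Total crossings: 0.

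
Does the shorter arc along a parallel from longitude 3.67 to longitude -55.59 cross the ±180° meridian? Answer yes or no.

Signed shortest Δλ = ((-55.59 − 3.67 + 180) mod 360) − 180 = -59.26°.
Going west by 59.26° from +3.67° reaches -55.59° without touching 180°.

No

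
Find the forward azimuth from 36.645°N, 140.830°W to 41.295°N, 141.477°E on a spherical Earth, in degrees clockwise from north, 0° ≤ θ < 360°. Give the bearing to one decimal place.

Δλ = 141.477 − -140.830 = 282.307°; wrapped into (−180°, 180°]: -77.693°.
θ = atan2( sin Δλ · cos φ₂ , cos φ₁ · sin φ₂ − sin φ₁ · cos φ₂ · cos Δλ )
  = atan2(-0.73406, 0.43392) = -59.412° → normalised to [0°, 360°): 300.588°.

300.6°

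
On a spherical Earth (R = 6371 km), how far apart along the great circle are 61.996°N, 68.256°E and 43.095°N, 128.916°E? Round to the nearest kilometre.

Δλ = 128.916 − 68.256 = 60.660°.
Δφ = 43.095 − 61.996 = -18.901°.
a = sin²(Δφ/2) + cos φ₁ · cos φ₂ · sin²(Δλ/2) = 0.114392.
c = 2·atan2(√a, √(1−a)) = 0.69005 rad → d = 6371·c ≈ 4396.29 km.

4396 km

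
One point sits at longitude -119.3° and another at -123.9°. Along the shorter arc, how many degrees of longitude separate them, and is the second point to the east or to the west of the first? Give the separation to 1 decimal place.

4.6° west

Raw difference: -123.9 − -119.3 = -4.6°.
Normalise into (−180°, 180°]: -4.6° stays -4.6°.
Negative ⇒ the second point lies to the west; separation 4.6°.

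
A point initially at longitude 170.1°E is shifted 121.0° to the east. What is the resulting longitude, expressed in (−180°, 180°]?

Start at +170.1°; shift +121.0° → +291.1°.
+291.1° lies outside (−180°, 180°]; subtract 360° → -68.9°.

68.9°W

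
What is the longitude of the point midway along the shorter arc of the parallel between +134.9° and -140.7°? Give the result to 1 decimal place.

Signed shortest Δλ from +134.9° to -140.7° is +84.4°.
Midpoint longitude = +134.9° + (+84.4°)/2 = +134.9° + 42.2° = +177.1°.
(The naïve average (+134.9 + -140.7)/2 = -2.9° is on the wrong side of the globe.)

+177.1°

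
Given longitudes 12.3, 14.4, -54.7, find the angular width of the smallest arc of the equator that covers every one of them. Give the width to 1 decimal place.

Sort the longitudes: -54.7°, +12.3°, +14.4°.
Eastward gaps between consecutive values (wrapping around): 67.0°, 2.1°, 290.9°.
Largest gap = 290.9° ⇒ minimal covering band is its complement: 360° − 290.9° = 69.1°.
Band runs from -54.7° eastward to +14.4°.

69.1°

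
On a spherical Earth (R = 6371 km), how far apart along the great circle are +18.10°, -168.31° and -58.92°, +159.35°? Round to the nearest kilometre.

9058 km

Δλ = 159.35 − -168.31 = 327.66°; wrapped into (−180°, 180°]: -32.34°.
Δφ = -58.92 − 18.10 = -77.02°.
a = sin²(Δφ/2) + cos φ₁ · cos φ₂ · sin²(Δλ/2) = 0.425750.
c = 2·atan2(√a, √(1−a)) = 1.42175 rad → d = 6371·c ≈ 9057.94 km.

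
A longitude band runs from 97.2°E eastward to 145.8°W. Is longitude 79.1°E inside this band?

No

Band width going east from +97.2° to -145.8°: ((-145.8 − 97.2) mod 360) = 117.0°.
Offset of +79.1° east of the west edge: ((79.1 − 97.2) mod 360) = 341.9°.
341.9° > 117.0° ⇒ outside.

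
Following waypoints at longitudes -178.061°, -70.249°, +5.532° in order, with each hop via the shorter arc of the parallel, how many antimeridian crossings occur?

Leg 1: -178.061° → -70.249°, shortest Δλ = 107.812° (east) — does not cross 180°.
Leg 2: -70.249° → +5.532°, shortest Δλ = 75.781° (east) — does not cross 180°.
Total crossings: 0.

0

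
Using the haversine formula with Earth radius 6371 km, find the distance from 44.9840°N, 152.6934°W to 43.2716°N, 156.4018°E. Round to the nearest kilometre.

Δλ = 156.4018 − -152.6934 = 309.0952°; wrapped into (−180°, 180°]: -50.9048°.
Δφ = 43.2716 − 44.9840 = -1.7124°.
a = sin²(Δφ/2) + cos φ₁ · cos φ₂ · sin²(Δλ/2) = 0.095340.
c = 2·atan2(√a, √(1−a)) = 0.62780 rad → d = 6371·c ≈ 3999.74 km.

4000 km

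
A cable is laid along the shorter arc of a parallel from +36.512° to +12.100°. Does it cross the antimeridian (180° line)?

No

Signed shortest Δλ = ((12.100 − 36.512 + 180) mod 360) − 180 = -24.412°.
Going west by 24.412° from +36.512° reaches +12.100° without touching 180°.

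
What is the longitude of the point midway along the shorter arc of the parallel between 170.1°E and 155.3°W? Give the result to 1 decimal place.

172.6°W

Signed shortest Δλ from +170.1° to -155.3° is +34.6°.
Midpoint longitude = +170.1° + (+34.6°)/2 = +170.1° + 17.3° = +187.4°.
Normalise into (−180°, 180°]: -172.6°.
(The naïve average (+170.1 + -155.3)/2 = 7.4° is on the wrong side of the globe.)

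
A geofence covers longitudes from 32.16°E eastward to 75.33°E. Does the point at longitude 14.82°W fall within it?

Band width going east from +32.16° to +75.33°: ((75.33 − 32.16) mod 360) = 43.17°.
Offset of -14.82° east of the west edge: ((-14.82 − 32.16) mod 360) = 313.02°.
313.02° > 43.17° ⇒ outside.

No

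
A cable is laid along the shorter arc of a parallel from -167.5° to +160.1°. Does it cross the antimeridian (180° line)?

Naïve |160.1 − -167.5| = 327.6° > 180°, so the shorter arc goes the other way round — across 180°.
Signed shortest Δλ = ((160.1 − -167.5 + 180) mod 360) − 180 = -32.4°.
Going west by 32.4° from -167.5° passes through 180° before reaching +160.1°.

Yes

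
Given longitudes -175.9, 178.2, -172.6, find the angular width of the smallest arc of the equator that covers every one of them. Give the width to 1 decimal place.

9.2°

Sort the longitudes: -175.9°, -172.6°, +178.2°.
Eastward gaps between consecutive values (wrapping around): 3.3°, 350.8°, 5.9°.
Largest gap = 350.8° ⇒ minimal covering band is its complement: 360° − 350.8° = 9.2°.
Band runs from +178.2° eastward to -172.6°, crossing the antimeridian.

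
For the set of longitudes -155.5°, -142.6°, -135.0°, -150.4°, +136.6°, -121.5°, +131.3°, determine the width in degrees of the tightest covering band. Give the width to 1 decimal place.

107.2°

Sort the longitudes: -155.5°, -150.4°, -142.6°, -135.0°, -121.5°, +131.3°, +136.6°.
Eastward gaps between consecutive values (wrapping around): 5.1°, 7.8°, 7.6°, 13.5°, 252.8°, 5.3°, 67.9°.
Largest gap = 252.8° ⇒ minimal covering band is its complement: 360° − 252.8° = 107.2°.
Band runs from +131.3° eastward to -121.5°, crossing the antimeridian.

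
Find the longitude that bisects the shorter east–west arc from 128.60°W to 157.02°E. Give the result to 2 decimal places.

165.79°W

Signed shortest Δλ from -128.60° to +157.02° is -74.38°.
Midpoint longitude = -128.60° + (-74.38°)/2 = -128.60° − 37.19° = -165.79°.
(The naïve average (-128.60 + +157.02)/2 = 14.21° is on the wrong side of the globe.)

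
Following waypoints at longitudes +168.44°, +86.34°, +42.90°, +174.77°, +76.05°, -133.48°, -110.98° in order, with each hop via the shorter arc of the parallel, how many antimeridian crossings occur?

1

Leg 1: +168.44° → +86.34°, shortest Δλ = -82.1° (west) — does not cross 180°.
Leg 2: +86.34° → +42.90°, shortest Δλ = -43.44° (west) — does not cross 180°.
Leg 3: +42.90° → +174.77°, shortest Δλ = 131.87° (east) — does not cross 180°.
Leg 4: +174.77° → +76.05°, shortest Δλ = -98.72° (west) — does not cross 180°.
Leg 5: +76.05° → -133.48°, shortest Δλ = 150.47° (east) — crosses 180°.
Leg 6: -133.48° → -110.98°, shortest Δλ = 22.5° (east) — does not cross 180°.
Total crossings: 1.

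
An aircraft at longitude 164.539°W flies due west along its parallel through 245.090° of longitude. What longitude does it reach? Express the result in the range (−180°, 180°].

49.629°W

Start at -164.539°; shift −245.090° → -409.629°.
-409.629° lies outside (−180°, 180°]; add 360° → -49.629°.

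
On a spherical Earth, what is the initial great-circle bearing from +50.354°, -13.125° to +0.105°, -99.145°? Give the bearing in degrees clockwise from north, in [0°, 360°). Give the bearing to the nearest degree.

267°

Δλ = -99.145 − -13.125 = -86.020°.
θ = atan2( sin Δλ · cos φ₂ , cos φ₁ · sin φ₂ − sin φ₁ · cos φ₂ · cos Δλ )
  = atan2(-0.99759, -0.05228) = -93.000° → normalised to [0°, 360°): 267.000°.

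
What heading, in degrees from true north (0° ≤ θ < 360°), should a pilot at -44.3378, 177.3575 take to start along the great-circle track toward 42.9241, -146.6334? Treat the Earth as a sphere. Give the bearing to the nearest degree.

26°

Δλ = -146.6334 − 177.3575 = -323.9909°; wrapped into (−180°, 180°]: 36.0091°.
θ = atan2( sin Δλ · cos φ₂ , cos φ₁ · sin φ₂ − sin φ₁ · cos φ₂ · cos Δλ )
  = atan2(0.43050, 0.90107) = 25.537° → normalised to [0°, 360°): 25.537°.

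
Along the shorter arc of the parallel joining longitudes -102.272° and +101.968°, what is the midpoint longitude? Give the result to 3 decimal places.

Signed shortest Δλ from -102.272° to +101.968° is -155.760°.
Midpoint longitude = -102.272° + (-155.760°)/2 = -102.272° − 77.880° = -180.152°.
Normalise into (−180°, 180°]: +179.848°.
(The naïve average (-102.272 + +101.968)/2 = -0.152° is on the wrong side of the globe.)

+179.848°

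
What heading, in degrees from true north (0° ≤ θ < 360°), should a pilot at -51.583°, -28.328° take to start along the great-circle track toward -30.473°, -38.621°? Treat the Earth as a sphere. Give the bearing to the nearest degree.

Δλ = -38.621 − -28.328 = -10.293°.
θ = atan2( sin Δλ · cos φ₂ , cos φ₁ · sin φ₂ − sin φ₁ · cos φ₂ · cos Δλ )
  = atan2(-0.15400, 0.34929) = -23.792° → normalised to [0°, 360°): 336.208°.

336°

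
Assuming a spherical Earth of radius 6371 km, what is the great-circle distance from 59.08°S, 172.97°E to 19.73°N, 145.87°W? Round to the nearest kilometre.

Δλ = -145.87 − 172.97 = -318.84°; wrapped into (−180°, 180°]: 41.16°.
Δφ = 19.73 − -59.08 = 78.81°.
a = sin²(Δφ/2) + cos φ₁ · cos φ₂ · sin²(Δλ/2) = 0.462733.
c = 2·atan2(√a, √(1−a)) = 1.49619 rad → d = 6371·c ≈ 9532.24 km.

9532 km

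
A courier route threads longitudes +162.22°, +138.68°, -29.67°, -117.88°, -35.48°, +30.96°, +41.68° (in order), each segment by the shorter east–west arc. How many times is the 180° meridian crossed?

Leg 1: +162.22° → +138.68°, shortest Δλ = -23.54° (west) — does not cross 180°.
Leg 2: +138.68° → -29.67°, shortest Δλ = -168.35° (west) — does not cross 180°.
Leg 3: -29.67° → -117.88°, shortest Δλ = -88.21° (west) — does not cross 180°.
Leg 4: -117.88° → -35.48°, shortest Δλ = 82.4° (east) — does not cross 180°.
Leg 5: -35.48° → +30.96°, shortest Δλ = 66.44° (east) — does not cross 180°.
Leg 6: +30.96° → +41.68°, shortest Δλ = 10.72° (east) — does not cross 180°.
Total crossings: 0.

0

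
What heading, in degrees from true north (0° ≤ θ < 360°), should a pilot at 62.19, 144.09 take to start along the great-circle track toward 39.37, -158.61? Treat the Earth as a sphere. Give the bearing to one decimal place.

Δλ = -158.61 − 144.09 = -302.70°; wrapped into (−180°, 180°]: 57.30°.
θ = atan2( sin Δλ · cos φ₂ , cos φ₁ · sin φ₂ − sin φ₁ · cos φ₂ · cos Δλ )
  = atan2(0.65054, -0.07346) = 96.443° → normalised to [0°, 360°): 96.443°.

96.4°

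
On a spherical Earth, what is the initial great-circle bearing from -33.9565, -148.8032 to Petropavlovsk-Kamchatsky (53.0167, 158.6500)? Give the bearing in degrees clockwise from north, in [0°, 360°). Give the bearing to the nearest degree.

331°

Δλ = 158.6500 − -148.8032 = 307.4532°; wrapped into (−180°, 180°]: -52.5468°.
θ = atan2( sin Δλ · cos φ₂ , cos φ₁ · sin φ₂ − sin φ₁ · cos φ₂ · cos Δλ )
  = atan2(-0.47757, 0.86692) = -28.849° → normalised to [0°, 360°): 331.151°.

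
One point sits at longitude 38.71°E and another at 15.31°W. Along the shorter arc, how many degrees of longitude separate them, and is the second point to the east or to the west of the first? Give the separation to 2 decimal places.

54.02° west

Raw difference: -15.31 − 38.71 = -54.02°.
Normalise into (−180°, 180°]: -54.02° stays -54.02°.
Negative ⇒ the second point lies to the west; separation 54.02°.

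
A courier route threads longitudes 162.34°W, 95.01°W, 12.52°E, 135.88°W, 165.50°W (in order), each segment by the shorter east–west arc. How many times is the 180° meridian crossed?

Leg 1: -162.34° → -95.01°, shortest Δλ = 67.33° (east) — does not cross 180°.
Leg 2: -95.01° → +12.52°, shortest Δλ = 107.53° (east) — does not cross 180°.
Leg 3: +12.52° → -135.88°, shortest Δλ = -148.4° (west) — does not cross 180°.
Leg 4: -135.88° → -165.50°, shortest Δλ = -29.62° (west) — does not cross 180°.
Total crossings: 0.

0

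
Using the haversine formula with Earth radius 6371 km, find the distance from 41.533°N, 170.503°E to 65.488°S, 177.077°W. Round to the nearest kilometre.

Δλ = -177.077 − 170.503 = -347.580°; wrapped into (−180°, 180°]: 12.420°.
Δφ = -65.488 − 41.533 = -107.021°.
a = sin²(Δφ/2) + cos φ₁ · cos φ₂ · sin²(Δλ/2) = 0.649995.
c = 2·atan2(√a, √(1−a)) = 1.87548 rad → d = 6371·c ≈ 11948.68 km.

11949 km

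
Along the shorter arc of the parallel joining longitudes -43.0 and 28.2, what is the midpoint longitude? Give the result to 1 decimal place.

Signed shortest Δλ from -43.0° to +28.2° is +71.2°.
Midpoint longitude = -43.0° + (+71.2°)/2 = -43.0° + 35.6° = -7.4°.

-7.4°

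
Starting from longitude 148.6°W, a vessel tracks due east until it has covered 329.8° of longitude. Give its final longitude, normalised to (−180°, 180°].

Start at -148.6°; shift +329.8° → +181.2°.
+181.2° lies outside (−180°, 180°]; subtract 360° → -178.8°.

178.8°W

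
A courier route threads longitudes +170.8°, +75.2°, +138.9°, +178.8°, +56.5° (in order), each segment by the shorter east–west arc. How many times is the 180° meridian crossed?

Leg 1: +170.8° → +75.2°, shortest Δλ = -95.6° (west) — does not cross 180°.
Leg 2: +75.2° → +138.9°, shortest Δλ = 63.7° (east) — does not cross 180°.
Leg 3: +138.9° → +178.8°, shortest Δλ = 39.9° (east) — does not cross 180°.
Leg 4: +178.8° → +56.5°, shortest Δλ = -122.3° (west) — does not cross 180°.
Total crossings: 0.

0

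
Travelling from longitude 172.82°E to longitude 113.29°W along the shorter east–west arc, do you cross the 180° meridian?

Naïve |-113.29 − 172.82| = 286.11° > 180°, so the shorter arc goes the other way round — across 180°.
Signed shortest Δλ = ((-113.29 − 172.82 + 180) mod 360) − 180 = 73.89°.
Going east by 73.89° from +172.82° passes through 180° before reaching -113.29°.

Yes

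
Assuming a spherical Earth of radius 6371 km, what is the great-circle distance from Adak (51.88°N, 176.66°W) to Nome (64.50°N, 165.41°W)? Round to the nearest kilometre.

1545 km

Δλ = -165.41 − -176.66 = 11.25°.
Δφ = 64.50 − 51.88 = 12.62°.
a = sin²(Δφ/2) + cos φ₁ · cos φ₂ · sin²(Δλ/2) = 0.014633.
c = 2·atan2(√a, √(1−a)) = 0.24253 rad → d = 6371·c ≈ 1545.14 km.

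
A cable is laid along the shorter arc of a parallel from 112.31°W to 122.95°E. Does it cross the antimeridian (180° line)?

Naïve |122.95 − -112.31| = 235.26° > 180°, so the shorter arc goes the other way round — across 180°.
Signed shortest Δλ = ((122.95 − -112.31 + 180) mod 360) − 180 = -124.74°.
Going west by 124.74° from -112.31° passes through 180° before reaching +122.95°.

Yes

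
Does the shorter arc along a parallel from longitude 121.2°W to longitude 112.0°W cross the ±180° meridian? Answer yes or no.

No

Signed shortest Δλ = ((-112.0 − -121.2 + 180) mod 360) − 180 = 9.2°.
Going east by 9.2° from -121.2° reaches -112.0° without touching 180°.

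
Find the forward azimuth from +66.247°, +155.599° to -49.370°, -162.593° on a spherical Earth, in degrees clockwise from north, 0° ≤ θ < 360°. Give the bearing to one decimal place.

149.9°

Δλ = -162.593 − 155.599 = -318.192°; wrapped into (−180°, 180°]: 41.808°.
θ = atan2( sin Δλ · cos φ₂ , cos φ₁ · sin φ₂ − sin φ₁ · cos φ₂ · cos Δλ )
  = atan2(0.43409, -0.74995) = 149.936° → normalised to [0°, 360°): 149.936°.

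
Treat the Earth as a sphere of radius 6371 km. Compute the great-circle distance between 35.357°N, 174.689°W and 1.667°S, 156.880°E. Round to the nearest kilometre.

Δλ = 156.880 − -174.689 = 331.569°; wrapped into (−180°, 180°]: -28.431°.
Δφ = -1.667 − 35.357 = -37.024°.
a = sin²(Δφ/2) + cos φ₁ · cos φ₂ · sin²(Δλ/2) = 0.149970.
c = 2·atan2(√a, √(1−a)) = 0.79531 rad → d = 6371·c ≈ 5066.94 km.

5067 km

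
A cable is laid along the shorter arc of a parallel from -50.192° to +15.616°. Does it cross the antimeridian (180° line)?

Signed shortest Δλ = ((15.616 − -50.192 + 180) mod 360) − 180 = 65.808°.
Going east by 65.808° from -50.192° reaches +15.616° without touching 180°.

No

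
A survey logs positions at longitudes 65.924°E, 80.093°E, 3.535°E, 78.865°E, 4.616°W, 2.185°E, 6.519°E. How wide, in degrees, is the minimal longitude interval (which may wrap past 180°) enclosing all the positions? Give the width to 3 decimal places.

Sort the longitudes: -4.616°, +2.185°, +3.535°, +6.519°, +65.924°, +78.865°, +80.093°.
Eastward gaps between consecutive values (wrapping around): 6.801°, 1.350°, 2.984°, 59.405°, 12.941°, 1.228°, 275.291°.
Largest gap = 275.291° ⇒ minimal covering band is its complement: 360° − 275.291° = 84.709°.
Band runs from -4.616° eastward to +80.093°.

84.709°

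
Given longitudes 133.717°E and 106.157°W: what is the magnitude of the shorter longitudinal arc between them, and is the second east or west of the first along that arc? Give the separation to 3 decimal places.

Raw difference: -106.157 − 133.717 = -239.874°.
Normalise into (−180°, 180°]: -239.874° + 360° = 120.126°.
Positive ⇒ the second point lies to the east; separation 120.126°.

120.126° east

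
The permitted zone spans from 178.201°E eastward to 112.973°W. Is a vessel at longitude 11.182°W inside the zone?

Band width going east from +178.201° to -112.973°: ((-112.973 − 178.201) mod 360) = 68.826°.
Offset of -11.182° east of the west edge: ((-11.182 − 178.201) mod 360) = 170.617°.
170.617° > 68.826° ⇒ outside.

No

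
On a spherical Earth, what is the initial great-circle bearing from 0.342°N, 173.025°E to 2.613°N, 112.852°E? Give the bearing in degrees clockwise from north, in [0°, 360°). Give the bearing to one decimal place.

272.8°

Δλ = 112.852 − 173.025 = -60.173°.
θ = atan2( sin Δλ · cos φ₂ , cos φ₁ · sin φ₂ − sin φ₁ · cos φ₂ · cos Δλ )
  = atan2(-0.86663, 0.04262) = -87.184° → normalised to [0°, 360°): 272.816°.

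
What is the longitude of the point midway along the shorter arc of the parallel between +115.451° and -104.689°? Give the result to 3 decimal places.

-174.619°

Signed shortest Δλ from +115.451° to -104.689° is +139.860°.
Midpoint longitude = +115.451° + (+139.860°)/2 = +115.451° + 69.930° = +185.381°.
Normalise into (−180°, 180°]: -174.619°.
(The naïve average (+115.451 + -104.689)/2 = 5.381° is on the wrong side of the globe.)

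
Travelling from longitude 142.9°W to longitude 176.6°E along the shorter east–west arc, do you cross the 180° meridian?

Naïve |176.6 − -142.9| = 319.5° > 180°, so the shorter arc goes the other way round — across 180°.
Signed shortest Δλ = ((176.6 − -142.9 + 180) mod 360) − 180 = -40.5°.
Going west by 40.5° from -142.9° passes through 180° before reaching +176.6°.

Yes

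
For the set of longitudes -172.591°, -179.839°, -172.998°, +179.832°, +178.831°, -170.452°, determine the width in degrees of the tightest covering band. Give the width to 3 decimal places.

Sort the longitudes: -179.839°, -172.998°, -172.591°, -170.452°, +178.831°, +179.832°.
Eastward gaps between consecutive values (wrapping around): 6.841°, 0.407°, 2.139°, 349.283°, 1.001°, 0.329°.
Largest gap = 349.283° ⇒ minimal covering band is its complement: 360° − 349.283° = 10.717°.
Band runs from +178.831° eastward to -170.452°, crossing the antimeridian.

10.717°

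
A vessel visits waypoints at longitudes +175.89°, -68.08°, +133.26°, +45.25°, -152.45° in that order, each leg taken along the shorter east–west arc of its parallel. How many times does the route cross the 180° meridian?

Leg 1: +175.89° → -68.08°, shortest Δλ = 116.03° (east) — crosses 180°.
Leg 2: -68.08° → +133.26°, shortest Δλ = -158.66° (west) — crosses 180°.
Leg 3: +133.26° → +45.25°, shortest Δλ = -88.01° (west) — does not cross 180°.
Leg 4: +45.25° → -152.45°, shortest Δλ = 162.3° (east) — crosses 180°.
Total crossings: 3.

3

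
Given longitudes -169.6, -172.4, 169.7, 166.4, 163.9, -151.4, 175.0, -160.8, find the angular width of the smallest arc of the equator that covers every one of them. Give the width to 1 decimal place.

44.7°

Sort the longitudes: -172.4°, -169.6°, -160.8°, -151.4°, +163.9°, +166.4°, +169.7°, +175.0°.
Eastward gaps between consecutive values (wrapping around): 2.8°, 8.8°, 9.4°, 315.3°, 2.5°, 3.3°, 5.3°, 12.6°.
Largest gap = 315.3° ⇒ minimal covering band is its complement: 360° − 315.3° = 44.7°.
Band runs from +163.9° eastward to -151.4°, crossing the antimeridian.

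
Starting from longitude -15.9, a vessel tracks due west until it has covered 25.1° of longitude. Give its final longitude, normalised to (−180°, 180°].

Start at -15.9°; shift −25.1° → -41.0°.
-41.0° already lies in (−180°, 180°].

-41.0°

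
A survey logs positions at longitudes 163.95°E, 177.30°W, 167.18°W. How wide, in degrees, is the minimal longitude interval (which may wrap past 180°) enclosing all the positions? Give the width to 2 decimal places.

28.87°

Sort the longitudes: -177.30°, -167.18°, +163.95°.
Eastward gaps between consecutive values (wrapping around): 10.12°, 331.13°, 18.75°.
Largest gap = 331.13° ⇒ minimal covering band is its complement: 360° − 331.13° = 28.87°.
Band runs from +163.95° eastward to -167.18°, crossing the antimeridian.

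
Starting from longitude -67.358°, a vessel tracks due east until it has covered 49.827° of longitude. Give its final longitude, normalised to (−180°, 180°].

-17.531°

Start at -67.358°; shift +49.827° → -17.531°.
-17.531° already lies in (−180°, 180°].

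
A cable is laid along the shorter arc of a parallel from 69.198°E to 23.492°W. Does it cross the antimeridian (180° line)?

No

Signed shortest Δλ = ((-23.492 − 69.198 + 180) mod 360) − 180 = -92.69°.
Going west by 92.69° from +69.198° reaches -23.492° without touching 180°.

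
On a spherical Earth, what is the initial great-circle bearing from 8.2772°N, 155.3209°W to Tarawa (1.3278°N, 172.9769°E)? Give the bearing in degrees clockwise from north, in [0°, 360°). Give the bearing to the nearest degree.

259°

Δλ = 172.9769 − -155.3209 = 328.2978°; wrapped into (−180°, 180°]: -31.7022°.
θ = atan2( sin Δλ · cos φ₂ , cos φ₁ · sin φ₂ − sin φ₁ · cos φ₂ · cos Δλ )
  = atan2(-0.52536, -0.09952) = -100.726° → normalised to [0°, 360°): 259.274°.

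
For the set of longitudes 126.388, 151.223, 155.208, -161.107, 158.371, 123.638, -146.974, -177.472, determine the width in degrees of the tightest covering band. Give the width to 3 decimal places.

Sort the longitudes: -177.472°, -161.107°, -146.974°, +123.638°, +126.388°, +151.223°, +155.208°, +158.371°.
Eastward gaps between consecutive values (wrapping around): 16.365°, 14.133°, 270.612°, 2.750°, 24.835°, 3.985°, 3.163°, 24.157°.
Largest gap = 270.612° ⇒ minimal covering band is its complement: 360° − 270.612° = 89.388°.
Band runs from +123.638° eastward to -146.974°, crossing the antimeridian.

89.388°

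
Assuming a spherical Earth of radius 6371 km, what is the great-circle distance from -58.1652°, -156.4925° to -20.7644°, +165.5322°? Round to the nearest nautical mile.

Δλ = 165.5322 − -156.4925 = 322.0247°; wrapped into (−180°, 180°]: -37.9753°.
Δφ = -20.7644 − -58.1652 = 37.4008°.
a = sin²(Δφ/2) + cos φ₁ · cos φ₂ · sin²(Δλ/2) = 0.155009.
c = 2·atan2(√a, √(1−a)) = 0.80933 rad → d = 6371·c ≈ 5156.26 km ≈ 2784.16 nmi.

2784 nmi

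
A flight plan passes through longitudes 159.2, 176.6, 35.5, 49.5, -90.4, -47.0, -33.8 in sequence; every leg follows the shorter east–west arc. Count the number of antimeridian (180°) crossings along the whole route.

Leg 1: +159.2° → +176.6°, shortest Δλ = 17.4° (east) — does not cross 180°.
Leg 2: +176.6° → +35.5°, shortest Δλ = -141.1° (west) — does not cross 180°.
Leg 3: +35.5° → +49.5°, shortest Δλ = 14.0° (east) — does not cross 180°.
Leg 4: +49.5° → -90.4°, shortest Δλ = -139.9° (west) — does not cross 180°.
Leg 5: -90.4° → -47.0°, shortest Δλ = 43.4° (east) — does not cross 180°.
Leg 6: -47.0° → -33.8°, shortest Δλ = 13.2° (east) — does not cross 180°.
Total crossings: 0.

0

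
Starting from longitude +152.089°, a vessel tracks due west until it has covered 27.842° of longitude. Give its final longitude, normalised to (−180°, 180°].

Start at +152.089°; shift −27.842° → +124.247°.
+124.247° already lies in (−180°, 180°].

+124.247°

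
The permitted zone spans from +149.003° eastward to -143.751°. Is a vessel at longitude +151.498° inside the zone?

Band width going east from +149.003° to -143.751°: ((-143.751 − 149.003) mod 360) = 67.246°.
Offset of +151.498° east of the west edge: ((151.498 − 149.003) mod 360) = 2.495°.
2.495° ≤ 67.246° ⇒ inside.

Yes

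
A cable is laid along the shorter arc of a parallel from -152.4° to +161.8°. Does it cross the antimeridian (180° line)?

Yes

Naïve |161.8 − -152.4| = 314.2° > 180°, so the shorter arc goes the other way round — across 180°.
Signed shortest Δλ = ((161.8 − -152.4 + 180) mod 360) − 180 = -45.8°.
Going west by 45.8° from -152.4° passes through 180° before reaching +161.8°.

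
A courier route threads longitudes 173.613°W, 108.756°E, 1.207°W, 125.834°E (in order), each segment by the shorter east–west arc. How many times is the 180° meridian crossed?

Leg 1: -173.613° → +108.756°, shortest Δλ = -77.631° (west) — crosses 180°.
Leg 2: +108.756° → -1.207°, shortest Δλ = -109.963° (west) — does not cross 180°.
Leg 3: -1.207° → +125.834°, shortest Δλ = 127.041° (east) — does not cross 180°.
Total crossings: 1.

1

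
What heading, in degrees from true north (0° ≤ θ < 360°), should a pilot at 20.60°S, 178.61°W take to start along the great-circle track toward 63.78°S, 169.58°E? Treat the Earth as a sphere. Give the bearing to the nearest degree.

187°

Δλ = 169.58 − -178.61 = 348.19°; wrapped into (−180°, 180°]: -11.81°.
θ = atan2( sin Δλ · cos φ₂ , cos φ₁ · sin φ₂ − sin φ₁ · cos φ₂ · cos Δλ )
  = atan2(-0.09043, -0.68758) = -172.508° → normalised to [0°, 360°): 187.492°.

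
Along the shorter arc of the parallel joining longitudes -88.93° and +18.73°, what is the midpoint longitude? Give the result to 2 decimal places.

-35.10°

Signed shortest Δλ from -88.93° to +18.73° is +107.66°.
Midpoint longitude = -88.93° + (+107.66°)/2 = -88.93° + 53.83° = -35.10°.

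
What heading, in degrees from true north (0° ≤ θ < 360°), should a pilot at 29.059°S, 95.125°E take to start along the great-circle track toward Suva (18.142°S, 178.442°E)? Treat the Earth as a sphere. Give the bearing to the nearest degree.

103°

Δλ = 178.442 − 95.125 = 83.317°.
θ = atan2( sin Δλ · cos φ₂ , cos φ₁ · sin φ₂ − sin φ₁ · cos φ₂ · cos Δλ )
  = atan2(0.94383, -0.21846) = 103.032° → normalised to [0°, 360°): 103.032°.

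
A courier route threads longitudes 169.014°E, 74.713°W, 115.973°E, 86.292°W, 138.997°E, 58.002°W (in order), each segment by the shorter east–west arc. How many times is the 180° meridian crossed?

5

Leg 1: +169.014° → -74.713°, shortest Δλ = 116.273° (east) — crosses 180°.
Leg 2: -74.713° → +115.973°, shortest Δλ = -169.314° (west) — crosses 180°.
Leg 3: +115.973° → -86.292°, shortest Δλ = 157.735° (east) — crosses 180°.
Leg 4: -86.292° → +138.997°, shortest Δλ = -134.711° (west) — crosses 180°.
Leg 5: +138.997° → -58.002°, shortest Δλ = 163.001° (east) — crosses 180°.
Total crossings: 5.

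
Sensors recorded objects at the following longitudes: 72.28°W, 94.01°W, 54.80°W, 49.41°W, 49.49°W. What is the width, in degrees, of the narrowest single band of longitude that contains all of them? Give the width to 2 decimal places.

44.60°

Sort the longitudes: -94.01°, -72.28°, -54.80°, -49.49°, -49.41°.
Eastward gaps between consecutive values (wrapping around): 21.73°, 17.48°, 5.31°, 0.08°, 315.40°.
Largest gap = 315.40° ⇒ minimal covering band is its complement: 360° − 315.40° = 44.60°.
Band runs from -94.01° eastward to -49.41°.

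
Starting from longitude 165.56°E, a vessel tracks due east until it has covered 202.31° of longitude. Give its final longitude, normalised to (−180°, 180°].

Start at +165.56°; shift +202.31° → +367.87°.
+367.87° lies outside (−180°, 180°]; subtract 360° → +7.87°.

7.87°E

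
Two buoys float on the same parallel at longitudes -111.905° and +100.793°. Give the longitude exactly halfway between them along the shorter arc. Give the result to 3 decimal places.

Signed shortest Δλ from -111.905° to +100.793° is -147.302°.
Midpoint longitude = -111.905° + (-147.302°)/2 = -111.905° − 73.651° = -185.556°.
Normalise into (−180°, 180°]: +174.444°.
(The naïve average (-111.905 + +100.793)/2 = -5.556° is on the wrong side of the globe.)

+174.444°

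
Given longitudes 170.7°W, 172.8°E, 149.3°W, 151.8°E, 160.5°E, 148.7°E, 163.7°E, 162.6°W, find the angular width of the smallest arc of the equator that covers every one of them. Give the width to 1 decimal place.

62.0°

Sort the longitudes: -170.7°, -162.6°, -149.3°, +148.7°, +151.8°, +160.5°, +163.7°, +172.8°.
Eastward gaps between consecutive values (wrapping around): 8.1°, 13.3°, 298.0°, 3.1°, 8.7°, 3.2°, 9.1°, 16.5°.
Largest gap = 298.0° ⇒ minimal covering band is its complement: 360° − 298.0° = 62.0°.
Band runs from +148.7° eastward to -149.3°, crossing the antimeridian.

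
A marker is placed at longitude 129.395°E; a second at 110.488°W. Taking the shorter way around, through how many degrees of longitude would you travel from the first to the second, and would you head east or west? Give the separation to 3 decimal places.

Raw difference: -110.488 − 129.395 = -239.883°.
Normalise into (−180°, 180°]: -239.883° + 360° = 120.117°.
Positive ⇒ the second point lies to the east; separation 120.117°.

120.117° east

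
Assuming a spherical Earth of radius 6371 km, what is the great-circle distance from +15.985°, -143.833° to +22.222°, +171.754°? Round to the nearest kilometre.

Δλ = 171.754 − -143.833 = 315.587°; wrapped into (−180°, 180°]: -44.413°.
Δφ = 22.222 − 15.985 = 6.237°.
a = sin²(Δφ/2) + cos φ₁ · cos φ₂ · sin²(Δλ/2) = 0.130080.
c = 2·atan2(√a, √(1−a)) = 0.73796 rad → d = 6371·c ≈ 4701.57 km.

4702 km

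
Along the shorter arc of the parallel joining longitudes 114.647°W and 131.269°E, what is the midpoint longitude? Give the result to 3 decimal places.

171.689°W

Signed shortest Δλ from -114.647° to +131.269° is -114.084°.
Midpoint longitude = -114.647° + (-114.084°)/2 = -114.647° − 57.042° = -171.689°.
(The naïve average (-114.647 + +131.269)/2 = 8.311° is on the wrong side of the globe.)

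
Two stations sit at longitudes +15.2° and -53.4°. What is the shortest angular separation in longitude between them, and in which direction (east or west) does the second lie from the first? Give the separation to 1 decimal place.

68.6° west

Raw difference: -53.4 − 15.2 = -68.6°.
Normalise into (−180°, 180°]: -68.6° stays -68.6°.
Negative ⇒ the second point lies to the west; separation 68.6°.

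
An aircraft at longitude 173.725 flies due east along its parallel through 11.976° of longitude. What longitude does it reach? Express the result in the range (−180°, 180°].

Start at +173.725°; shift +11.976° → +185.701°.
+185.701° lies outside (−180°, 180°]; subtract 360° → -174.299°.

-174.299°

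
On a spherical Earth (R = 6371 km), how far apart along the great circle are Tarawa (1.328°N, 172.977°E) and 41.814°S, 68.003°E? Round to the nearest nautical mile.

Δλ = 68.003 − 172.977 = -104.974°.
Δφ = -41.814 − 1.328 = -43.142°.
a = sin²(Δφ/2) + cos φ₁ · cos φ₂ · sin²(Δλ/2) = 0.603987.
c = 2·atan2(√a, √(1−a)) = 1.78030 rad → d = 6371·c ≈ 11342.29 km ≈ 6124.35 nmi.

6124 nmi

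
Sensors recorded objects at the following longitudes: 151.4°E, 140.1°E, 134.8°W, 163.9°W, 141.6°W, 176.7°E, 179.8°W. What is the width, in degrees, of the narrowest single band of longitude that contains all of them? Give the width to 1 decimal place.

Sort the longitudes: -179.8°, -163.9°, -141.6°, -134.8°, +140.1°, +151.4°, +176.7°.
Eastward gaps between consecutive values (wrapping around): 15.9°, 22.3°, 6.8°, 274.9°, 11.3°, 25.3°, 3.5°.
Largest gap = 274.9° ⇒ minimal covering band is its complement: 360° − 274.9° = 85.1°.
Band runs from +140.1° eastward to -134.8°, crossing the antimeridian.

85.1°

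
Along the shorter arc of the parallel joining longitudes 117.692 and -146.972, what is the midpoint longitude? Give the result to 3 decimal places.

Signed shortest Δλ from +117.692° to -146.972° is +95.336°.
Midpoint longitude = +117.692° + (+95.336°)/2 = +117.692° + 47.668° = +165.360°.
(The naïve average (+117.692 + -146.972)/2 = -14.64° is on the wrong side of the globe.)

+165.360°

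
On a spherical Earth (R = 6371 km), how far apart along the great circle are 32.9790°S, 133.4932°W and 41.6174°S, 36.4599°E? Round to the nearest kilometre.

Δλ = 36.4599 − -133.4932 = 169.9531°.
Δφ = -41.6174 − -32.9790 = -8.6384°.
a = sin²(Δφ/2) + cos φ₁ · cos φ₂ · sin²(Δλ/2) = 0.628000.
c = 2·atan2(√a, √(1−a)) = 1.82968 rad → d = 6371·c ≈ 11656.88 km.

11657 km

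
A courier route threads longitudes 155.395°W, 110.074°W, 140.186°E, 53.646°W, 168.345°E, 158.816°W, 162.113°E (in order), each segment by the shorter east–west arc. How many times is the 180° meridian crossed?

Leg 1: -155.395° → -110.074°, shortest Δλ = 45.321° (east) — does not cross 180°.
Leg 2: -110.074° → +140.186°, shortest Δλ = -109.74° (west) — crosses 180°.
Leg 3: +140.186° → -53.646°, shortest Δλ = 166.168° (east) — crosses 180°.
Leg 4: -53.646° → +168.345°, shortest Δλ = -138.009° (west) — crosses 180°.
Leg 5: +168.345° → -158.816°, shortest Δλ = 32.839° (east) — crosses 180°.
Leg 6: -158.816° → +162.113°, shortest Δλ = -39.071° (west) — crosses 180°.
Total crossings: 5.

5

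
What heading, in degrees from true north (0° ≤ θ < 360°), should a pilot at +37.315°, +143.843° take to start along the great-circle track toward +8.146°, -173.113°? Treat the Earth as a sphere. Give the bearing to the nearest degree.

116°

Δλ = -173.113 − 143.843 = -316.956°; wrapped into (−180°, 180°]: 43.044°.
θ = atan2( sin Δλ · cos φ₂ , cos φ₁ · sin φ₂ − sin φ₁ · cos φ₂ · cos Δλ )
  = atan2(0.67567, -0.32586) = 115.747° → normalised to [0°, 360°): 115.747°.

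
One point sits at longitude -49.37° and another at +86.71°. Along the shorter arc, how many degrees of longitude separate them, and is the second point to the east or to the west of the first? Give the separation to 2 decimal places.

136.08° east

Raw difference: 86.71 − -49.37 = 136.08°.
Normalise into (−180°, 180°]: 136.08° stays 136.08°.
Positive ⇒ the second point lies to the east; separation 136.08°.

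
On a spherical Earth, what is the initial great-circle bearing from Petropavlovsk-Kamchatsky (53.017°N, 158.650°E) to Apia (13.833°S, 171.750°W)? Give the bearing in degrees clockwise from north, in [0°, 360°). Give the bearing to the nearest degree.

150°

Δλ = -171.750 − 158.650 = -330.400°; wrapped into (−180°, 180°]: 29.600°.
θ = atan2( sin Δλ · cos φ₂ , cos φ₁ · sin φ₂ − sin φ₁ · cos φ₂ · cos Δλ )
  = atan2(0.47962, -0.81825) = 149.623° → normalised to [0°, 360°): 149.623°.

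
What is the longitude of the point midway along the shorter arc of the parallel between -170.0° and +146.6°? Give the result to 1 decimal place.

Signed shortest Δλ from -170.0° to +146.6° is -43.4°.
Midpoint longitude = -170.0° + (-43.4°)/2 = -170.0° − 21.7° = -191.7°.
Normalise into (−180°, 180°]: +168.3°.
(The naïve average (-170.0 + +146.6)/2 = -11.7° is on the wrong side of the globe.)

+168.3°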